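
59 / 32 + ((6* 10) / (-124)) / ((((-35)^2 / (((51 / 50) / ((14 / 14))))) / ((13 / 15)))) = 56002517 / 30380000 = 1.84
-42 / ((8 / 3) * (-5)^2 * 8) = -63 / 800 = -0.08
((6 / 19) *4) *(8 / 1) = 192 / 19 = 10.11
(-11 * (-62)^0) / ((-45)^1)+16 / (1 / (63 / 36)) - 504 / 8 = -1564 / 45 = -34.76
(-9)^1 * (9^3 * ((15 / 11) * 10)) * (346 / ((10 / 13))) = -442670670 / 11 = -40242788.18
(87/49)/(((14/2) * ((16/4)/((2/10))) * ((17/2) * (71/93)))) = 8091/4140010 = 0.00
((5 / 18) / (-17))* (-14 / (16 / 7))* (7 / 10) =343 / 4896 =0.07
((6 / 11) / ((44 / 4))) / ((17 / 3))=18 / 2057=0.01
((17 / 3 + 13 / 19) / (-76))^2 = 32761 / 4691556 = 0.01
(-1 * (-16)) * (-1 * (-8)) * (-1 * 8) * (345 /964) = -88320 /241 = -366.47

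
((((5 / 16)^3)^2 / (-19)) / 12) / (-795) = 3125 / 608207634432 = 0.00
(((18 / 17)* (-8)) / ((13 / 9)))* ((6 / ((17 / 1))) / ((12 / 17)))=-648 / 221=-2.93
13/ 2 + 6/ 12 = 7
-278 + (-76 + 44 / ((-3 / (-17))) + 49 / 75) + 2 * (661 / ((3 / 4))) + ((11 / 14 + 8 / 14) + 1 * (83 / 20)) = 3494737 / 2100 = 1664.16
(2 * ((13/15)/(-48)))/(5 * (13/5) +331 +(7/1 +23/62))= -403/3921300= -0.00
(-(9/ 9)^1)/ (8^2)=-1/ 64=-0.02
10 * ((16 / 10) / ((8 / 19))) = 38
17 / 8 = 2.12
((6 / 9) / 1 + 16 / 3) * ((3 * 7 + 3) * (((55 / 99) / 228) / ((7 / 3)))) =20 / 133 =0.15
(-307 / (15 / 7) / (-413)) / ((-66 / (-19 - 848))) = 88723 / 19470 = 4.56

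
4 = 4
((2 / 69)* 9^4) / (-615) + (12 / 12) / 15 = -3431 / 14145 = -0.24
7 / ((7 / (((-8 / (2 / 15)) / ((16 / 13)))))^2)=38025 / 112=339.51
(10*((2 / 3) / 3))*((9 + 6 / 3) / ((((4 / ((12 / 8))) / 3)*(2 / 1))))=55 / 4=13.75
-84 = -84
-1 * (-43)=43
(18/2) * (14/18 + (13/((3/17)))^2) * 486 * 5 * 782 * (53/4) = 1229916681360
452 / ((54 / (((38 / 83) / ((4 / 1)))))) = 2147 / 2241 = 0.96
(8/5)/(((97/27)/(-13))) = -5.79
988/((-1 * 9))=-988/9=-109.78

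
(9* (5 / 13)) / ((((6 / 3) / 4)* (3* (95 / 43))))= 258 / 247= 1.04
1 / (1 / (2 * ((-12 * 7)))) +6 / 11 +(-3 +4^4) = 941 / 11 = 85.55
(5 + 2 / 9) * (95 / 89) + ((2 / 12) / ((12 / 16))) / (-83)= 370417 / 66483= 5.57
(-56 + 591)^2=286225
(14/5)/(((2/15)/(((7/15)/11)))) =49/55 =0.89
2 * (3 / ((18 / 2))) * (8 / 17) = 16 / 51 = 0.31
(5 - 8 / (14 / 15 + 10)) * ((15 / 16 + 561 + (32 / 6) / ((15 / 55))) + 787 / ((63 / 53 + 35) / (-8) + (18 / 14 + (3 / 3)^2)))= 2137045225 / 2178576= 980.94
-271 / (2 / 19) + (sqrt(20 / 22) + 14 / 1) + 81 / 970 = -1241802 / 485 + sqrt(110) / 11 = -2559.46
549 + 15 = 564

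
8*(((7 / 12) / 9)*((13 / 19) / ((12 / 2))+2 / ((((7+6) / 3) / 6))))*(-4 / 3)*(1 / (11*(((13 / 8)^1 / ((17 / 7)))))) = -2324512 / 8583003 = -0.27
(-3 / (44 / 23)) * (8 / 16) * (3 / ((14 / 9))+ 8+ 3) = -12489 / 1232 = -10.14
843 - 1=842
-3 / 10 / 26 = -3 / 260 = -0.01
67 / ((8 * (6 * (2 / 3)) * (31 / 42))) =2.84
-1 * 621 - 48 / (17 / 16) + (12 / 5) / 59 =-3340671 / 5015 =-666.14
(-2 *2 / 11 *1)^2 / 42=8 / 2541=0.00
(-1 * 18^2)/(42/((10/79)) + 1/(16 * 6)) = -155520/159269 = -0.98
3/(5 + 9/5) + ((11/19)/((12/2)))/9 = 3941/8721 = 0.45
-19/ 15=-1.27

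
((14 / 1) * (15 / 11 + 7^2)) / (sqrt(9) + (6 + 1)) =70.51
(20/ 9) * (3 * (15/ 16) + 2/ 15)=707/ 108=6.55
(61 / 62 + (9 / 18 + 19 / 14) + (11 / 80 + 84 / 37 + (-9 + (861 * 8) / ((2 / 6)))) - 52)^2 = 175220561172330748881 / 412574982400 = 424699917.95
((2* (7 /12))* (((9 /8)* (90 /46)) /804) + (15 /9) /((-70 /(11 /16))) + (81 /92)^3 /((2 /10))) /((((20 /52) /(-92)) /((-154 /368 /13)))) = 10241694683 /391290720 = 26.17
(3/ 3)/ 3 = 1/ 3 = 0.33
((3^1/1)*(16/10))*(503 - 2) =12024/5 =2404.80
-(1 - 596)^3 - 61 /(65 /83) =13691911812 /65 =210644797.11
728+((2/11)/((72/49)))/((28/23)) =1153313/1584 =728.10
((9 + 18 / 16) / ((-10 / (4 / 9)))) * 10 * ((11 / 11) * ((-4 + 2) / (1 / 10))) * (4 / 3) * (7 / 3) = 280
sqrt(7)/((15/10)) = 1.76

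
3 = 3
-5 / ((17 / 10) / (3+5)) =-400 / 17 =-23.53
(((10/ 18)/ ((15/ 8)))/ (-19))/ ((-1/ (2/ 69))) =16/ 35397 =0.00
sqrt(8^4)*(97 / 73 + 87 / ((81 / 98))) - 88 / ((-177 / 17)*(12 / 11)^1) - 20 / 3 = 793406666 / 116289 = 6822.71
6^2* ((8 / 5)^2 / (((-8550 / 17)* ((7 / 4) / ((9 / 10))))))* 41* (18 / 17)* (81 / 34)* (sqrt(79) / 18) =-3825792* sqrt(79) / 7065625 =-4.81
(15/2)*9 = 135/2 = 67.50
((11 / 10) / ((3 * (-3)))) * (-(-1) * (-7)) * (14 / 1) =539 / 45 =11.98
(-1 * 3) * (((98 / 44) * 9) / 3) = -441 / 22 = -20.05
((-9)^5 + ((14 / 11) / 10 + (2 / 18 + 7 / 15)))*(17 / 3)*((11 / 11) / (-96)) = 248445701 / 71280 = 3485.49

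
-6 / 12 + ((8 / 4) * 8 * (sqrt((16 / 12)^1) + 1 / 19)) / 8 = -15 / 38 + 4 * sqrt(3) / 3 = 1.91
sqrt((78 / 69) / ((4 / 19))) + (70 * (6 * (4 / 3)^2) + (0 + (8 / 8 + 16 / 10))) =sqrt(11362) / 46 + 11239 / 15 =751.58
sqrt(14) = 3.74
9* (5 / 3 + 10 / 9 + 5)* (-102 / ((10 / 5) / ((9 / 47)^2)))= -289170 / 2209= -130.91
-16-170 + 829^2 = 687055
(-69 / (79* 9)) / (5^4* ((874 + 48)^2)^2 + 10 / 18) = -0.00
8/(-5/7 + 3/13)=-182/11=-16.55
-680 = -680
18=18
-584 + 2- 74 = -656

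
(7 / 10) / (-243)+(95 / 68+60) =5072387 / 82620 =61.39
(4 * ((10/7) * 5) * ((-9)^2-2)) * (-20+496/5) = 1251360/7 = 178765.71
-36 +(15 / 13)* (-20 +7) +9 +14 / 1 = -28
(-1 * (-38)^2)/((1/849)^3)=-883670310756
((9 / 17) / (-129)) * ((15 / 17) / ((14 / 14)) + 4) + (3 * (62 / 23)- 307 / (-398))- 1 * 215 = -23452289313 / 113756758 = -206.16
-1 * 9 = -9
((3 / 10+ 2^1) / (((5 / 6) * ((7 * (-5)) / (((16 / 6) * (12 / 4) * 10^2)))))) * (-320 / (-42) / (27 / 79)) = -1860608 / 1323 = -1406.36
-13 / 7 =-1.86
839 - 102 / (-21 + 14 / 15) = 254069 / 301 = 844.08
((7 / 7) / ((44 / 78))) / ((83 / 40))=780 / 913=0.85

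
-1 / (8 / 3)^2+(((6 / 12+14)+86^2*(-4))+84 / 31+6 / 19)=-1114543125 / 37696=-29566.62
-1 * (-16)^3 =4096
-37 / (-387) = 37 / 387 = 0.10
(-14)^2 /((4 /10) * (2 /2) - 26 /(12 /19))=-5880 /1223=-4.81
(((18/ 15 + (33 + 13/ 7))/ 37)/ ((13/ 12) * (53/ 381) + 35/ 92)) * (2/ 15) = 22117812/ 90410425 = 0.24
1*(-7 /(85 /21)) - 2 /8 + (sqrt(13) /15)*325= -673 /340 + 65*sqrt(13) /3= 76.14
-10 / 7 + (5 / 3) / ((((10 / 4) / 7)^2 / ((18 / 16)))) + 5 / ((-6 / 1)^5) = 3611777 / 272160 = 13.27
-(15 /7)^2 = -225 /49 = -4.59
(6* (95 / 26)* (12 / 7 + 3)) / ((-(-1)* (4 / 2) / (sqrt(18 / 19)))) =1485* sqrt(38) / 182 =50.30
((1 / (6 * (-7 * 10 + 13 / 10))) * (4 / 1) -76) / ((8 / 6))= -39164 / 687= -57.01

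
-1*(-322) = 322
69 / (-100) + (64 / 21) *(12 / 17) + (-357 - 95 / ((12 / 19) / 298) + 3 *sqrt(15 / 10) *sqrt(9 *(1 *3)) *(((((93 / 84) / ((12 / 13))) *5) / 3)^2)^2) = -1612915483 / 35700 + 16485427050625 *sqrt(2) / 76473040896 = -44874.84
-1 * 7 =-7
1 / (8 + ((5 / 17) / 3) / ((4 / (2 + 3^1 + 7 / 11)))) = 1122 / 9131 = 0.12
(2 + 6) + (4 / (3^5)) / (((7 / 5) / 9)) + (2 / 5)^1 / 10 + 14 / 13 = 566507 / 61425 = 9.22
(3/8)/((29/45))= 135/232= 0.58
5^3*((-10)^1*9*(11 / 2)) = -61875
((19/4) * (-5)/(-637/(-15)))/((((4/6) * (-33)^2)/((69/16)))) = -32775/9865856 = -0.00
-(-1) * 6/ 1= 6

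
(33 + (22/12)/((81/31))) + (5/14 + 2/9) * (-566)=-1000933/3402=-294.22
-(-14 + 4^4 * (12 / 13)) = -2890 / 13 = -222.31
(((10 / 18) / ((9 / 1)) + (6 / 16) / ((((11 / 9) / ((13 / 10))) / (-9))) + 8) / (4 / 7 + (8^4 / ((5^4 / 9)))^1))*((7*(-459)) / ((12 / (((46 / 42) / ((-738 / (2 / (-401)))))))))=-109056107125 / 732815937444096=-0.00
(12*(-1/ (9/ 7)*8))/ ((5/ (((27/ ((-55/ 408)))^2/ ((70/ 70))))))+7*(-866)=-9152656198/ 15125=-605134.29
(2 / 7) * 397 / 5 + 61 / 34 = 29131 / 1190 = 24.48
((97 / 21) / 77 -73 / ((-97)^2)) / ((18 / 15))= 1986580 / 45643059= 0.04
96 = 96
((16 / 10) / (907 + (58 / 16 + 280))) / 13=64 / 619125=0.00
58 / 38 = 29 / 19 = 1.53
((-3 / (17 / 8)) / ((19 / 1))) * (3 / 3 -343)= 432 / 17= 25.41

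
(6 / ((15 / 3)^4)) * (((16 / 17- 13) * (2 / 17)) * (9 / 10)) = -0.01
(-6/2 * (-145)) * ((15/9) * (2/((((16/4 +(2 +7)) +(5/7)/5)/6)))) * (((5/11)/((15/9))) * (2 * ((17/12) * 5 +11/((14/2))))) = 1581225/506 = 3124.95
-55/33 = -5/3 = -1.67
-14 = -14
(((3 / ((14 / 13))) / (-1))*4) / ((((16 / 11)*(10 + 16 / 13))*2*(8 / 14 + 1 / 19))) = -105963 / 193888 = -0.55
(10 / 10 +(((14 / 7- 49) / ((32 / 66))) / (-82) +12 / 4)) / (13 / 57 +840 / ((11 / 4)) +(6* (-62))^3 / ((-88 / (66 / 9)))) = 4262973 / 3529229449952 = 0.00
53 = 53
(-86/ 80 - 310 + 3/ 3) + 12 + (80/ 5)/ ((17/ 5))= -199491/ 680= -293.37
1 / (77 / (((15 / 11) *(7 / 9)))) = 5 / 363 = 0.01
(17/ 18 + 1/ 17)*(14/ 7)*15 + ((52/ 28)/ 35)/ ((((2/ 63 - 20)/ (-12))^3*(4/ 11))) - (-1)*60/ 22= 1349160244853/ 41061601185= 32.86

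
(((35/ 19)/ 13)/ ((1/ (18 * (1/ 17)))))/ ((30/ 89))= 1869/ 4199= 0.45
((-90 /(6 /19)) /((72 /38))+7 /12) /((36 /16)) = -1798 /27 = -66.59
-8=-8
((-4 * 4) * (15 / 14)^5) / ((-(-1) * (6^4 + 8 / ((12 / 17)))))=-2278125 / 131834108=-0.02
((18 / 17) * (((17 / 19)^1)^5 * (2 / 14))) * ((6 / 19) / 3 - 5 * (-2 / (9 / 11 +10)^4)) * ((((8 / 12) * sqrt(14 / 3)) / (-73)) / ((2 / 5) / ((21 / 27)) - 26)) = 2019248160 * sqrt(42) / 1838829612214399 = 0.00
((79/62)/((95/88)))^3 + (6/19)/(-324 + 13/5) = 67452118354582/41046088210375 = 1.64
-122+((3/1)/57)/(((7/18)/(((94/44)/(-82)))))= -14636275/119966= -122.00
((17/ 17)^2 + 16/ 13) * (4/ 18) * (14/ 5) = 812/ 585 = 1.39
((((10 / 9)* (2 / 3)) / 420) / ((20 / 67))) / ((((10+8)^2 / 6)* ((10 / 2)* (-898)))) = -67 / 2749496400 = -0.00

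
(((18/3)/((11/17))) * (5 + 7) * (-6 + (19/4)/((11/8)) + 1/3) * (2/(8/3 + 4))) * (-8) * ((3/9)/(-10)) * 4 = -238272/3025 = -78.77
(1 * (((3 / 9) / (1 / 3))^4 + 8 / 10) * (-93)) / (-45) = 93 / 25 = 3.72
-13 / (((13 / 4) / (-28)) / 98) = 10976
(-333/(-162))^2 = 1369/324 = 4.23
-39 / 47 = -0.83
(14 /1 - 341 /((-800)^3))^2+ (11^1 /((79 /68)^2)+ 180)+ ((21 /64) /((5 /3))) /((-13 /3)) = 8169339072644046042226373 /21268529152000000000000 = 384.10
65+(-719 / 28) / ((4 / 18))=-2831 / 56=-50.55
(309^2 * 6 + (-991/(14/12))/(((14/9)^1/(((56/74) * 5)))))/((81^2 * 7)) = 1825214/146853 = 12.43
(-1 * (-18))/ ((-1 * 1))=-18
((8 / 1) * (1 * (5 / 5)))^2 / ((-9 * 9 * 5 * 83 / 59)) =-3776 / 33615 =-0.11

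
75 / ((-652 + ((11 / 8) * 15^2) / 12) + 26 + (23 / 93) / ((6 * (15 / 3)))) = -0.12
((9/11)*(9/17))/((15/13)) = 0.38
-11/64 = -0.17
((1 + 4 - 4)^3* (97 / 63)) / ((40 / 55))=1067 / 504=2.12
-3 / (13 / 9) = -27 / 13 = -2.08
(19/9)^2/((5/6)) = 722/135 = 5.35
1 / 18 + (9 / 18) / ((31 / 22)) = 229 / 558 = 0.41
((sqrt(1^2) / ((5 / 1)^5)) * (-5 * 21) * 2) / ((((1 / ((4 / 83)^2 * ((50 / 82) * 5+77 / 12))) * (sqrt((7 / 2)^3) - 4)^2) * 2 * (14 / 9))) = -315856368 / 8160128140625 - 75108096 * sqrt(14) / 8160128140625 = -0.00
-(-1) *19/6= 19/6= 3.17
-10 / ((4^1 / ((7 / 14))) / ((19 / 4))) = -95 / 16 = -5.94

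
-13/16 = -0.81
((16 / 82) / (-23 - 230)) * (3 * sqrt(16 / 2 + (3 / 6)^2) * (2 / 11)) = -0.00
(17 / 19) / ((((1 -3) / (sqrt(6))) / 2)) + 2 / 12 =1 / 6 -17 * sqrt(6) / 19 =-2.02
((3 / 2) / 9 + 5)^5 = 28629151 / 7776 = 3681.73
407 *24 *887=8664216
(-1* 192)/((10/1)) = -96/5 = -19.20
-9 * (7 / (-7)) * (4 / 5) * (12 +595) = 21852 / 5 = 4370.40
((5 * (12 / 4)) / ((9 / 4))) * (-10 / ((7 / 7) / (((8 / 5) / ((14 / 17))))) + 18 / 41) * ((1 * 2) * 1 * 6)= -436000 / 287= -1519.16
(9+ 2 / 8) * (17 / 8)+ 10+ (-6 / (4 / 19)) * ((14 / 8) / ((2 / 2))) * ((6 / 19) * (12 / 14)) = 517 / 32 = 16.16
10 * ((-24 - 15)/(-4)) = 195/2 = 97.50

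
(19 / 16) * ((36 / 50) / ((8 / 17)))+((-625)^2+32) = 625054107 / 1600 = 390658.82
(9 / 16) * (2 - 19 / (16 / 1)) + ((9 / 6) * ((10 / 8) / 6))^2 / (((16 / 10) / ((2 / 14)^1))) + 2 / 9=88765 / 129024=0.69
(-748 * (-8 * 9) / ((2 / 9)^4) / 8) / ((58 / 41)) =452728683 / 232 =1951416.74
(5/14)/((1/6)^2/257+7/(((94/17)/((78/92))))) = 12501765/37574999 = 0.33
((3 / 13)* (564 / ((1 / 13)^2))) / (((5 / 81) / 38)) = 67703688 / 5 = 13540737.60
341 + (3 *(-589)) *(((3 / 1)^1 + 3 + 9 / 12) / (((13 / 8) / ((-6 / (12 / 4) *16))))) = 3057809 / 13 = 235216.08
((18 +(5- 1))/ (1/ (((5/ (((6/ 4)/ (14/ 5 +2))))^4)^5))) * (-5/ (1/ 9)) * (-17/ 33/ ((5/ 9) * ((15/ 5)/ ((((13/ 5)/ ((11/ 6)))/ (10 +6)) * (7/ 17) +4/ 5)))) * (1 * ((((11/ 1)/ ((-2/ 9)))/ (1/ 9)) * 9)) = -6203629590836228583675232518144/ 5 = -1240725918167245716735047000000.00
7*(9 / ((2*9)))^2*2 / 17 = 0.21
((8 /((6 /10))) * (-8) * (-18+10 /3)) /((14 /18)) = 14080 /7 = 2011.43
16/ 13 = 1.23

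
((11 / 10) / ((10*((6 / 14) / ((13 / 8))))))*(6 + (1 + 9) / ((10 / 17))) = 23023 / 2400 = 9.59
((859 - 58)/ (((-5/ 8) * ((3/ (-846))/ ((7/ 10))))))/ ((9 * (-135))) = -234248/ 1125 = -208.22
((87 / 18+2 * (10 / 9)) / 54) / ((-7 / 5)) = -635 / 6804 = -0.09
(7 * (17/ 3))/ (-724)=-119/ 2172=-0.05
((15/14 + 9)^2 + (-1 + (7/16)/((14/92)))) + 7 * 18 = 89889/392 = 229.31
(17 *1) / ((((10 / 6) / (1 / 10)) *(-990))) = -17 / 16500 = -0.00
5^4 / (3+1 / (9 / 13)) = 1125 / 8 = 140.62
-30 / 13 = -2.31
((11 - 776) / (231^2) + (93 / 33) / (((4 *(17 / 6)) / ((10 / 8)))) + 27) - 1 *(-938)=778361035 / 806344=965.30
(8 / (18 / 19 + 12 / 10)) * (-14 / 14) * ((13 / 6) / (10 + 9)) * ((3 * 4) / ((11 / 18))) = -1560 / 187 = -8.34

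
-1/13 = -0.08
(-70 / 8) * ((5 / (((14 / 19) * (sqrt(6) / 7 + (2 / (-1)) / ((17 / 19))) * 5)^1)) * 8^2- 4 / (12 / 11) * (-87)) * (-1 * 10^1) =1686006175 / 69022- 7687400 * sqrt(6) / 34511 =23881.45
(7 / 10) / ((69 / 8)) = 28 / 345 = 0.08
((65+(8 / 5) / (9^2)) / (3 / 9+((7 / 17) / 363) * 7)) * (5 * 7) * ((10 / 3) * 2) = 3791688670 / 85293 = 44454.86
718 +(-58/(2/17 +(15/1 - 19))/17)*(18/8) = 31679/44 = 719.98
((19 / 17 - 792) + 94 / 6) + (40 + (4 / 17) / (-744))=-2324753 / 3162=-735.22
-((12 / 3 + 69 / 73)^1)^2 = -130321 / 5329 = -24.46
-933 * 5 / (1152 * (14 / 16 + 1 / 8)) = -1555 / 384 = -4.05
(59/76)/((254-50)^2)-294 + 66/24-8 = -946472629/3162816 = -299.25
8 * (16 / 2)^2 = 512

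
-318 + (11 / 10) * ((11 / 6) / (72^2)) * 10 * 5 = -9890467 / 31104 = -317.98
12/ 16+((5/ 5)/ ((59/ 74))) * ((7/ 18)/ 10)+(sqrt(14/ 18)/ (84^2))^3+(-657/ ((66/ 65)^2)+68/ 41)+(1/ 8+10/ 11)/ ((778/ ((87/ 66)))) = -104077869727079/ 163958271840+sqrt(7)/ 1355006693376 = -634.78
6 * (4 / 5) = 24 / 5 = 4.80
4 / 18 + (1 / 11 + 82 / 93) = 3667 / 3069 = 1.19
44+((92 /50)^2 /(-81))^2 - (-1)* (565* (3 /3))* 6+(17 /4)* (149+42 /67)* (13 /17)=2692668917536333 /686854687500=3920.29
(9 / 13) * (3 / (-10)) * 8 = -108 / 65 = -1.66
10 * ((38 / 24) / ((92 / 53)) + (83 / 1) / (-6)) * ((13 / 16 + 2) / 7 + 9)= -25035075 / 20608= -1214.82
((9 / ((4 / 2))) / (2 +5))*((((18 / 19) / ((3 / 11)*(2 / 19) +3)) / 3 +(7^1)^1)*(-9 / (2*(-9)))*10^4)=33727500 / 1477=22835.14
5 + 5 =10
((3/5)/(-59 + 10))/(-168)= 1/13720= 0.00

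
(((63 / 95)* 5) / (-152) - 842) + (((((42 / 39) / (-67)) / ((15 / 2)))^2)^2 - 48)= -74892011698825049412847 / 84146265278836605000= -890.02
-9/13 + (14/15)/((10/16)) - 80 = -77219/975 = -79.20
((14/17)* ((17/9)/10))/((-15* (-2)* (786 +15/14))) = 49/7437825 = 0.00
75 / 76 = 0.99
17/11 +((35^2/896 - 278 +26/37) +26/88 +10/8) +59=-11140167/52096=-213.84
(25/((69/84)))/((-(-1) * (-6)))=-350/69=-5.07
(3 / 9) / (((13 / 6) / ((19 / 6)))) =19 / 39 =0.49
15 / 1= 15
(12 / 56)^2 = 9 / 196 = 0.05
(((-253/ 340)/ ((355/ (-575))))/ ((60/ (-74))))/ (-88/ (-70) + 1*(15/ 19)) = -28635299/ 39425448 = -0.73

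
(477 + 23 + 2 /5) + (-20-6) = 474.40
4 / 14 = 0.29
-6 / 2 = -3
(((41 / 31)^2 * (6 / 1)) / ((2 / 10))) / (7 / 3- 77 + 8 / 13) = -983385 / 1387684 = -0.71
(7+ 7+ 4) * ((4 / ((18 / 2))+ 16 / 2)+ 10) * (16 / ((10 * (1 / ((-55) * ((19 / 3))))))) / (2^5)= -17347 / 3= -5782.33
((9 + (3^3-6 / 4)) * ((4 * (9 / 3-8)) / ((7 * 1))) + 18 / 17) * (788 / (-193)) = 9143952 / 22967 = 398.13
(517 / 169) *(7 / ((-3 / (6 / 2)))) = -3619 / 169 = -21.41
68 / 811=0.08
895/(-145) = -179/29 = -6.17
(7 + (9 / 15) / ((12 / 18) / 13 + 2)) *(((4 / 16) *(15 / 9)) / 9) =2917 / 8640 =0.34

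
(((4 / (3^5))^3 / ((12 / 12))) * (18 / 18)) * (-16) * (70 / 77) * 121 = -112640 / 14348907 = -0.01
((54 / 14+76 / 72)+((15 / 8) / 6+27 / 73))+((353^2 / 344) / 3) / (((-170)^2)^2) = 7393028965630597 / 1321348991760000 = 5.60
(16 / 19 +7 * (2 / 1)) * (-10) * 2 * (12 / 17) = -67680 / 323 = -209.54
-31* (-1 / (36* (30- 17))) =31 / 468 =0.07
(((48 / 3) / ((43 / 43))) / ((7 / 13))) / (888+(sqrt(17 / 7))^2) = 208 / 6233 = 0.03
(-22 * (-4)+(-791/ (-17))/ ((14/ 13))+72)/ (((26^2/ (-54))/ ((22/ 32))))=-11.16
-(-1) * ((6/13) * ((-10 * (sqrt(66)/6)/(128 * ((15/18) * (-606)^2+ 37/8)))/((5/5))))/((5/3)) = -3 * sqrt(66)/254620808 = -0.00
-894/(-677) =894/677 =1.32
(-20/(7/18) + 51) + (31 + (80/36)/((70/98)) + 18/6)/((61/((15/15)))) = 691/3843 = 0.18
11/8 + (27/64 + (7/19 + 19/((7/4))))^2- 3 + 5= 139.04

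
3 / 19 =0.16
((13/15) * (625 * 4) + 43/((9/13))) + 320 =22939/9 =2548.78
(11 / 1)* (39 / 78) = 11 / 2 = 5.50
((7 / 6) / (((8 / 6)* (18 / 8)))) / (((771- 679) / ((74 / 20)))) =259 / 16560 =0.02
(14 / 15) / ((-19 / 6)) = -0.29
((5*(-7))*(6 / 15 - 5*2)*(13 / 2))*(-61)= -133224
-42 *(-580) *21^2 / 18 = 596820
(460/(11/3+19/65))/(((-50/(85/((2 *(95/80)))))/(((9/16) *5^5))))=-2144390625/14668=-146195.16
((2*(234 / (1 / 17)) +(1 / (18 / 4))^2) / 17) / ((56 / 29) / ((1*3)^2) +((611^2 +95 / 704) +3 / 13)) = 171039531520 / 136436649286023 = 0.00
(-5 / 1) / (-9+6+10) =-5 / 7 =-0.71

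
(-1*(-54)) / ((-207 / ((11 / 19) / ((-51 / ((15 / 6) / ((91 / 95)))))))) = 275 / 35581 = 0.01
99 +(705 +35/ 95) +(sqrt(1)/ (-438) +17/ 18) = 10052692/ 12483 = 805.31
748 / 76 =187 / 19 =9.84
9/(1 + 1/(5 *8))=360/41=8.78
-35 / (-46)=35 / 46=0.76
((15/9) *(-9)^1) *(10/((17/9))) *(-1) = 1350/17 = 79.41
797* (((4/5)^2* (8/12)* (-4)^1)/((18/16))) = -816128/675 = -1209.08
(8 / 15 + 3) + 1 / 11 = 598 / 165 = 3.62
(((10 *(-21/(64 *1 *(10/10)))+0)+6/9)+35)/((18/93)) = 96379/576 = 167.32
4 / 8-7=-13 / 2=-6.50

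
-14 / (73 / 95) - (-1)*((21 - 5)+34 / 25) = -0.86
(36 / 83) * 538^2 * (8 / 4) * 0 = 0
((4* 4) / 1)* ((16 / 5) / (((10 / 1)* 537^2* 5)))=0.00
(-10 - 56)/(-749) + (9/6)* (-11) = -24585/1498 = -16.41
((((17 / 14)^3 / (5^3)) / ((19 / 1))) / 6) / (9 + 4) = 4913 / 508326000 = 0.00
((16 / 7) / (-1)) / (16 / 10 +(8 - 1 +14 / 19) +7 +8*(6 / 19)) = -95 / 784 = -0.12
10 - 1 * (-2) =12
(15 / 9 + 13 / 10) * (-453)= -13439 / 10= -1343.90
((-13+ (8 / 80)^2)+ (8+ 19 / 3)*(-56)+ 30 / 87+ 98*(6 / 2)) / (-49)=4535413 / 426300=10.64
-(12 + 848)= -860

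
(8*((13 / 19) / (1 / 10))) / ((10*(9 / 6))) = 208 / 57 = 3.65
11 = 11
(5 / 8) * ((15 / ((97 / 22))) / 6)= 275 / 776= 0.35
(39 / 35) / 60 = 13 / 700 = 0.02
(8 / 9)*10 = 80 / 9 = 8.89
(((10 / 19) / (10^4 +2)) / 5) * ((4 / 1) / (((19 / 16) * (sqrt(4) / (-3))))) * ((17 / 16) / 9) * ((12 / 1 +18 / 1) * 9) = -1020 / 601787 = -0.00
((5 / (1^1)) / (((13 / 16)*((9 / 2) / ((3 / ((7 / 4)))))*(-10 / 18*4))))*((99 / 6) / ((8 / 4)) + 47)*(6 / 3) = -816 / 7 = -116.57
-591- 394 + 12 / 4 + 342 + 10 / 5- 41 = -679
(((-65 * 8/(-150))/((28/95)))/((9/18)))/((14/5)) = 1235/147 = 8.40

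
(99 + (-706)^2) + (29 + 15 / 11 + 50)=5484769 / 11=498615.36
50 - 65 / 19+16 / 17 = 15349 / 323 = 47.52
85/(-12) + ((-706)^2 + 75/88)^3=253162692107055537075641/2044416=123831300531328035.52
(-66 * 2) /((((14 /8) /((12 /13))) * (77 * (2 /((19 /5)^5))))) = -713116512 /1990625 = -358.24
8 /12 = 2 /3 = 0.67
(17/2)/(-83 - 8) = -17/182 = -0.09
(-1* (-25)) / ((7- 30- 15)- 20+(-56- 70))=-25 / 184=-0.14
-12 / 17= -0.71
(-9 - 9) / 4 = -9 / 2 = -4.50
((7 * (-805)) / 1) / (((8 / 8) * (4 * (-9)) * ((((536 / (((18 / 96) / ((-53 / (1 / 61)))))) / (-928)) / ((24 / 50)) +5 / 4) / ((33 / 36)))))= 359513 / 51989772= 0.01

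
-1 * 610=-610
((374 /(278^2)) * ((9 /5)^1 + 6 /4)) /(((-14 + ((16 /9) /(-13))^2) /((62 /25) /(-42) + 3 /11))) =-1579423131 /6471230832500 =-0.00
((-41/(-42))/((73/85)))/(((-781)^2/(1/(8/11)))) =3485/1360102128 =0.00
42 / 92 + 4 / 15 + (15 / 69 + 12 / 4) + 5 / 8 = 12601 / 2760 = 4.57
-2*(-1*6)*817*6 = 58824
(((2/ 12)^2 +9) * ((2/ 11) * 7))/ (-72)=-2275/ 14256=-0.16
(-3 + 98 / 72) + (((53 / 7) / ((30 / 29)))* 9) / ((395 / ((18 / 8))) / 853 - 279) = -5056901341 / 2696781780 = -1.88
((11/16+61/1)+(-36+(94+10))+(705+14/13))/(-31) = -173839/6448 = -26.96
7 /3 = 2.33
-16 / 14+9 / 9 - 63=-442 / 7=-63.14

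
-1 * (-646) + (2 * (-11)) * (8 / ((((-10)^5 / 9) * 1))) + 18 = 4150099 / 6250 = 664.02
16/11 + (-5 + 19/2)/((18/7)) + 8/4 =5.20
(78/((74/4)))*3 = 468/37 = 12.65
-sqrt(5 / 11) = -sqrt(55) / 11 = -0.67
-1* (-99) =99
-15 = -15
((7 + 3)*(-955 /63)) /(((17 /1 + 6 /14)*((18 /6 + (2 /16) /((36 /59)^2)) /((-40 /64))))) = 687600 /421937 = 1.63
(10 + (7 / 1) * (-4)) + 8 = -10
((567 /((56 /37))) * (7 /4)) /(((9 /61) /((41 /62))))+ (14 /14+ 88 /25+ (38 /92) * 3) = 3358722841 /1140800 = 2944.18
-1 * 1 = -1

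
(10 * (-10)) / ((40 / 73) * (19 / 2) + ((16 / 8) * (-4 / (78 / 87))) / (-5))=-118625 / 8292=-14.31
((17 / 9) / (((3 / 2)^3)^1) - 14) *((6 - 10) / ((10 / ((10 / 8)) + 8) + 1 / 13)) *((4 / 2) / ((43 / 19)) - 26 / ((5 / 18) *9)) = -10529584 / 330885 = -31.82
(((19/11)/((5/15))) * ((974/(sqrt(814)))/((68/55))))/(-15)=-9253 * sqrt(814)/27676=-9.54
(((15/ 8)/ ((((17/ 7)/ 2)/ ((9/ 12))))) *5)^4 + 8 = 6197289448673/ 5473632256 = 1132.21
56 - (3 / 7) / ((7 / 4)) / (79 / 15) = 55.95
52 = 52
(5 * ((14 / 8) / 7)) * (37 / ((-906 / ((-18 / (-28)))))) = -555 / 16912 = -0.03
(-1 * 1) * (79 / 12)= -79 / 12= -6.58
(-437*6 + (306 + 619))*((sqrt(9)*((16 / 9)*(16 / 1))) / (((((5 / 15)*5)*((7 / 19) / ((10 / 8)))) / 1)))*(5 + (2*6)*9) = -233181376 / 7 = -33311625.14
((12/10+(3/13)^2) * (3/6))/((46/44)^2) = 256278/447005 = 0.57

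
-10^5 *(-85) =8500000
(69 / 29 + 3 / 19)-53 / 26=7145 / 14326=0.50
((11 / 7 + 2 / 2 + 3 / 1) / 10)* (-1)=-39 / 70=-0.56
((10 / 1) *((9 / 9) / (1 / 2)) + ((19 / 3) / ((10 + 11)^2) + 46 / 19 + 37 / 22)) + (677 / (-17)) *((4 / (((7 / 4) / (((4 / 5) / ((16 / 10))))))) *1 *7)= -2768391985 / 9401238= -294.47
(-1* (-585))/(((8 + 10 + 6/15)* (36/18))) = 2925/184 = 15.90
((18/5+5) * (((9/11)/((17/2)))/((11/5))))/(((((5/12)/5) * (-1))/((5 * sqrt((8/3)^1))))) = -30960 * sqrt(6)/2057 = -36.87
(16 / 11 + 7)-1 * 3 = 60 / 11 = 5.45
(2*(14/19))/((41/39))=1092/779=1.40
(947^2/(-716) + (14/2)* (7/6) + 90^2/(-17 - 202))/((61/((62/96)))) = -6228526355/459122112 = -13.57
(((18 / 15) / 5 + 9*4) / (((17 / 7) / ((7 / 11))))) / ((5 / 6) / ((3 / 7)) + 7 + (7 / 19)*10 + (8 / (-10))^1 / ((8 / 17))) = 3795687 / 4368320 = 0.87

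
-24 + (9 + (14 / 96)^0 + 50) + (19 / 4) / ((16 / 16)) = 163 / 4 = 40.75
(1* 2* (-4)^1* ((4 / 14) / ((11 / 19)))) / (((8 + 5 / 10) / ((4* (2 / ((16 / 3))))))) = -912 / 1309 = -0.70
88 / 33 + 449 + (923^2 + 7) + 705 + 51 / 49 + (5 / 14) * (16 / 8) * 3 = 125405090 / 147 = 853095.85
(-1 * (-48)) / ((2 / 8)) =192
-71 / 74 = -0.96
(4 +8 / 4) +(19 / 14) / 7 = 6.19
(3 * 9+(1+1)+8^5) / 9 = 32797 / 9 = 3644.11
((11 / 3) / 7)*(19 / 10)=209 / 210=1.00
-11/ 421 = -0.03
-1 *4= -4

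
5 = 5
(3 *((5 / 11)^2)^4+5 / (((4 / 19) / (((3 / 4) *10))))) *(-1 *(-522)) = 79727873690925 / 857435524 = 92984.10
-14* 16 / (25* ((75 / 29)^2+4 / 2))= -188384 / 182675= -1.03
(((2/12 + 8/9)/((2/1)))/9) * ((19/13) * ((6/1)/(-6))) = -361/4212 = -0.09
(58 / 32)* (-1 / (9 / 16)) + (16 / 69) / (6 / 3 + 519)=-347459 / 107847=-3.22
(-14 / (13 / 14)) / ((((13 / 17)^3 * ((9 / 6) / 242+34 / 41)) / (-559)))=821675824816 / 36424063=22558.60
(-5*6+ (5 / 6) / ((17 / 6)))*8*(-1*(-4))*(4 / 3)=-64640 / 51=-1267.45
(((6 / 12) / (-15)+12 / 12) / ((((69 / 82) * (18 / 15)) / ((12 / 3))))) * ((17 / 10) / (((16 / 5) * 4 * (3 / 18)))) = 20213 / 6624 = 3.05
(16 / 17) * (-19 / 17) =-304 / 289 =-1.05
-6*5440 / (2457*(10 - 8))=-5440 / 819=-6.64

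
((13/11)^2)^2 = 1.95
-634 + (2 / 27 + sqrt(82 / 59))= -17116 / 27 + sqrt(4838) / 59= -632.75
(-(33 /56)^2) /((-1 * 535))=1089 /1677760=0.00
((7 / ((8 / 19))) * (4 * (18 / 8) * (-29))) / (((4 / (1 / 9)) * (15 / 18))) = -144.64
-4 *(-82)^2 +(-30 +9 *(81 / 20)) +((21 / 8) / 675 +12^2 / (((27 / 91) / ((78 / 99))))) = -58315757 / 2200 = -26507.16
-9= -9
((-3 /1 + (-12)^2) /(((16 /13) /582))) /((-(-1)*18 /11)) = 651937 /16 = 40746.06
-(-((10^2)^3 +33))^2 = -1000066001089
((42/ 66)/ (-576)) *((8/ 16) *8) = -7/ 1584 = -0.00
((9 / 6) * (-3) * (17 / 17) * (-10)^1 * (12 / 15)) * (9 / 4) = 81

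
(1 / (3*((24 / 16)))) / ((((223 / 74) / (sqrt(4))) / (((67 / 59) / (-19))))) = -19832 / 2249847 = -0.01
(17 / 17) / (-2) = -1 / 2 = -0.50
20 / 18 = 10 / 9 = 1.11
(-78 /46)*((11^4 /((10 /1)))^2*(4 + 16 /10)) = -58519974513 /2875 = -20354773.74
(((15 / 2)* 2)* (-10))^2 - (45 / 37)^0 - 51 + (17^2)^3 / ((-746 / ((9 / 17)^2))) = 9981007 / 746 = 13379.37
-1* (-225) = 225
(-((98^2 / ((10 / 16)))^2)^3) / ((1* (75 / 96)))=-6582680986455533438466227437568 / 390625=-16851663325326165602473540.00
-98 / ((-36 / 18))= 49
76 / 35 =2.17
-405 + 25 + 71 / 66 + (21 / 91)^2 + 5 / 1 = -4170157 / 11154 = -373.87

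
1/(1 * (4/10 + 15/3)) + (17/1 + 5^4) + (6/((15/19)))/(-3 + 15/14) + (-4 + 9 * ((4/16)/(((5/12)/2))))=29027/45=645.04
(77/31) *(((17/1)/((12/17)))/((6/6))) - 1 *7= 19649/372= 52.82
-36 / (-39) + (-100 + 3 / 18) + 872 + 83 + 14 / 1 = 67867 / 78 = 870.09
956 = 956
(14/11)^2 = 196/121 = 1.62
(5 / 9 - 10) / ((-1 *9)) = 85 / 81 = 1.05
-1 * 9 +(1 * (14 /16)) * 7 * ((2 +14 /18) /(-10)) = -1541 /144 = -10.70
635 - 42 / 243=51421 / 81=634.83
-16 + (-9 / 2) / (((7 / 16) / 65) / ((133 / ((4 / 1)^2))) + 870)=-16.01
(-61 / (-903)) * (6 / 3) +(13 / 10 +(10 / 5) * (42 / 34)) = 3.91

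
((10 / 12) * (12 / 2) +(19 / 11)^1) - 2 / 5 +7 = 733 / 55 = 13.33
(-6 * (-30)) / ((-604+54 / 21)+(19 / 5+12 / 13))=-81900 / 271501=-0.30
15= 15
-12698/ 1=-12698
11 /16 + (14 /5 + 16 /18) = 3151 /720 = 4.38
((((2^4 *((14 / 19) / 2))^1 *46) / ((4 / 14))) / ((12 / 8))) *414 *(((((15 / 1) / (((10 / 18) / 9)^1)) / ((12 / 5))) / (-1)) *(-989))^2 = 49904031062220300 / 19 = 2626527950643173.68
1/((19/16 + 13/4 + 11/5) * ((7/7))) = 0.15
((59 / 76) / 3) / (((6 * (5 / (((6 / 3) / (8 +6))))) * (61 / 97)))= 5723 / 2920680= 0.00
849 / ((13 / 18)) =15282 / 13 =1175.54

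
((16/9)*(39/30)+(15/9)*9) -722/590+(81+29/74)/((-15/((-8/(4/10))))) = 12241054/98235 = 124.61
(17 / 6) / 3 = 17 / 18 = 0.94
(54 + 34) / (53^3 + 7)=22 / 37221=0.00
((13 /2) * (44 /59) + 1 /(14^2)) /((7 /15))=841725 /80948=10.40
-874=-874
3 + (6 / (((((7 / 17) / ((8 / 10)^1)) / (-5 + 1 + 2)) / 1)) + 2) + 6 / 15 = -627 / 35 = -17.91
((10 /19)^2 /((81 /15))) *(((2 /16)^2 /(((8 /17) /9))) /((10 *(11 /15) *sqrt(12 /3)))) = 2125 /2033152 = 0.00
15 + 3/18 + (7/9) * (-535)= -400.94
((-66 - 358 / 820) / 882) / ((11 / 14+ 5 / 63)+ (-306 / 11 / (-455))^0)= -27239 / 674450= -0.04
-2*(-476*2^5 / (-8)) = -3808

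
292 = 292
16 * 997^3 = 15856431568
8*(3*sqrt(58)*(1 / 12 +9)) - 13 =-13 +218*sqrt(58) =1647.24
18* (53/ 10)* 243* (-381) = -44162091/ 5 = -8832418.20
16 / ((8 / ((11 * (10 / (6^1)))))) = 110 / 3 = 36.67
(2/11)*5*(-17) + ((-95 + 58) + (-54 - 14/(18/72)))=-1787/11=-162.45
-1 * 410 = -410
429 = 429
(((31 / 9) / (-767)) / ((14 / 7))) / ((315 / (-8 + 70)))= -961 / 2174445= -0.00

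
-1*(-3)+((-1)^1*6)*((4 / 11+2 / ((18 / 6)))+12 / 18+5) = -409 / 11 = -37.18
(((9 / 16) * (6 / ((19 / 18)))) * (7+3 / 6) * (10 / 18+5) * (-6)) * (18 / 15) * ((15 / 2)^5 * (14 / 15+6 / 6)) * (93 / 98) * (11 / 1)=-27371979421875 / 59584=-459384724.45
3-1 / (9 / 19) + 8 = 8.89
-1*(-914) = 914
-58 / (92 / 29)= -841 / 46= -18.28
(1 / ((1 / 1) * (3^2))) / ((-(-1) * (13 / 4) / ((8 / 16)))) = 2 / 117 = 0.02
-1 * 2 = -2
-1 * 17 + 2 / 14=-118 / 7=-16.86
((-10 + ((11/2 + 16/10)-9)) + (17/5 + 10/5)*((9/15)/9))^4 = 17734.68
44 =44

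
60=60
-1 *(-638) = 638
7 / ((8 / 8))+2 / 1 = 9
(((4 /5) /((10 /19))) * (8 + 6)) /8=133 /50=2.66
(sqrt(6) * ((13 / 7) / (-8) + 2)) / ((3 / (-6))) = -99 * sqrt(6) / 28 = -8.66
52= 52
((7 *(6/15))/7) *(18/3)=12/5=2.40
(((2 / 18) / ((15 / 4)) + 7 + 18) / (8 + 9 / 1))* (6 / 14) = 3379 / 5355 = 0.63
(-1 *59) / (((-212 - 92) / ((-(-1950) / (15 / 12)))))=11505 / 38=302.76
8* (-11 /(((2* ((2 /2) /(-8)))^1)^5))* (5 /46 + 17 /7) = 36810752 /161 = 228638.21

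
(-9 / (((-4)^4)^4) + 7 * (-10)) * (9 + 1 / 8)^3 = -116957070484663393 / 2199023255552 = -53185.92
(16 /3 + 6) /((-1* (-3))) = 34 /9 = 3.78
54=54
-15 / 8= -1.88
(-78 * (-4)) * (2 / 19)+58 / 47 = 30430 / 893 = 34.08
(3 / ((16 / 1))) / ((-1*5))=-3 / 80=-0.04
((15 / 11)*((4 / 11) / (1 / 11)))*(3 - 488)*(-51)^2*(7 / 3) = -176607900 / 11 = -16055263.64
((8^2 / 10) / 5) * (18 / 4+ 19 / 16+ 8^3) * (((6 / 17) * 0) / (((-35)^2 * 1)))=0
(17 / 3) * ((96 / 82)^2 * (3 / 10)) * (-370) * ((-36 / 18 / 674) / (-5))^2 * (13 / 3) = -6279936 / 4772737225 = -0.00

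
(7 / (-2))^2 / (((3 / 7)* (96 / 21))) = 2401 / 384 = 6.25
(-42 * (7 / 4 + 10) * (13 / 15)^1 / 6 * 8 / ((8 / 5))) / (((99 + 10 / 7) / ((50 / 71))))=-748475 / 299478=-2.50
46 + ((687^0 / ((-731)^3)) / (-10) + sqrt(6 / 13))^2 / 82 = sqrt(78) / 2081993359030 + 18251080389852234780493 / 396714075600148490600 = 46.01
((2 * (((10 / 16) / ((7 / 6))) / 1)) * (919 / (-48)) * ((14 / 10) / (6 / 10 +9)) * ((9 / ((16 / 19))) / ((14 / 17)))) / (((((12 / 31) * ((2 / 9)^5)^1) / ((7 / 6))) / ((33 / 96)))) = -9961705754055 / 134217728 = -74220.49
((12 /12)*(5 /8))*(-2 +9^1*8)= 175 /4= 43.75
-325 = -325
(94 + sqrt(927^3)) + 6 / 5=28319.27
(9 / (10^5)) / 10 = 9 / 1000000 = 0.00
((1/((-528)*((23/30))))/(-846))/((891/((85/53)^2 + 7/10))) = 91913/8571173969952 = 0.00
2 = 2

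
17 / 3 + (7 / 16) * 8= 55 / 6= 9.17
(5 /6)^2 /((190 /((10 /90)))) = 5 /12312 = 0.00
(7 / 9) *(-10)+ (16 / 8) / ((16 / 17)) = -407 / 72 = -5.65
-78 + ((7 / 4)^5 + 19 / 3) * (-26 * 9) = -2765139 / 512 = -5400.66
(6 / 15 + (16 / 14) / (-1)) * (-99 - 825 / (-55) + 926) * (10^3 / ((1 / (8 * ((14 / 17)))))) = -70054400 / 17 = -4120847.06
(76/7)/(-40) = -19/70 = -0.27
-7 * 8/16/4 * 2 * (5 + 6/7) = -41/4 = -10.25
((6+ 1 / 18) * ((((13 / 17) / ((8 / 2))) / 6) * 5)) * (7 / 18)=49595 / 132192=0.38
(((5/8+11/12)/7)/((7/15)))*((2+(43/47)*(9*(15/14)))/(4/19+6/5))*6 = 375454725/17281712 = 21.73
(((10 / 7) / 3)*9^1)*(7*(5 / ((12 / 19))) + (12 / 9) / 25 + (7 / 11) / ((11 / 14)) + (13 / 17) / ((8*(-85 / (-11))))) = 1181091003 / 4895660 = 241.25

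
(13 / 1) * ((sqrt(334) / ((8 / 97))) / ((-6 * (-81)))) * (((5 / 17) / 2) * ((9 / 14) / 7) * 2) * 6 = 6305 * sqrt(334) / 119952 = 0.96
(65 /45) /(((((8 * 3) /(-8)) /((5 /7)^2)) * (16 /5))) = -1625 /21168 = -0.08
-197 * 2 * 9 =-3546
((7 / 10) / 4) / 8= 7 / 320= 0.02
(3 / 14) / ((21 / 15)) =0.15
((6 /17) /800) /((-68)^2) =3 /31443200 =0.00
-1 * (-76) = 76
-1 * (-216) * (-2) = -432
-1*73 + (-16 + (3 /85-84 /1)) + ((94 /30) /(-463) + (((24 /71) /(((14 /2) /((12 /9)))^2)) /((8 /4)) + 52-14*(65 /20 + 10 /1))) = -251760134771 /821496270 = -306.47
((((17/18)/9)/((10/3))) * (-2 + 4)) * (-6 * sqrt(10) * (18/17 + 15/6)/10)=-121 * sqrt(10)/900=-0.43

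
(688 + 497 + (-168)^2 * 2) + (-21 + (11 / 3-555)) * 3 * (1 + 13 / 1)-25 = 33570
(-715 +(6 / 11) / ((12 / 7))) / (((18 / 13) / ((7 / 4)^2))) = -1112839 / 704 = -1580.74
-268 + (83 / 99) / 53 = -1406113 / 5247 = -267.98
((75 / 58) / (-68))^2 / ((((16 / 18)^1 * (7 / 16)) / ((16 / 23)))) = 50625 / 78261778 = 0.00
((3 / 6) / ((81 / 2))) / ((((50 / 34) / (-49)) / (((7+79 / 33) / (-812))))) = 3689 / 775170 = 0.00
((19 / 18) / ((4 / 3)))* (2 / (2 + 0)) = 0.79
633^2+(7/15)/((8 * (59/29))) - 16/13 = 36879304919/92040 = 400687.80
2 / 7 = 0.29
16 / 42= 8 / 21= 0.38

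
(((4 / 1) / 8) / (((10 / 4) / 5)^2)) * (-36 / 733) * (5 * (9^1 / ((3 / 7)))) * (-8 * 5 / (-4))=-75600 / 733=-103.14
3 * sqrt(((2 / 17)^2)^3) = 24 / 4913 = 0.00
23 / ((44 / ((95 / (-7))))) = -2185 / 308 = -7.09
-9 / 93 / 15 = -1 / 155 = -0.01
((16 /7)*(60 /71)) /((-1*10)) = -96 /497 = -0.19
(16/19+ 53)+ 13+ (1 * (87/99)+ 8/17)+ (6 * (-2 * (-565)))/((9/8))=21655031/3553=6094.86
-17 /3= -5.67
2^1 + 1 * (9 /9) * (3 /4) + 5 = 31 /4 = 7.75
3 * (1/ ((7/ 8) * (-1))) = -24/ 7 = -3.43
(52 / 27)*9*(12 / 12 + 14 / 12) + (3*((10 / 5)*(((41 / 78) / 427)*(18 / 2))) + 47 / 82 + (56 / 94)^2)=348858215591 / 9049473342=38.55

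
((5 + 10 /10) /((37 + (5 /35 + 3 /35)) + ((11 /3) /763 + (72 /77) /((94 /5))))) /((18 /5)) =9861775 /220606612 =0.04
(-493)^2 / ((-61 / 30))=-7291470 / 61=-119532.30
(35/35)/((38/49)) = 49/38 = 1.29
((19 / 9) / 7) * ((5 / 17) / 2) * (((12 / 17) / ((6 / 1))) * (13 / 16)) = 0.00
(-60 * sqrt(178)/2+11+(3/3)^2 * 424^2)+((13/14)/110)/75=20765398513/115500 - 30 * sqrt(178)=179386.75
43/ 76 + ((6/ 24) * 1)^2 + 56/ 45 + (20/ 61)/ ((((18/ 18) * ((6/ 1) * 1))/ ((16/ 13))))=21045467/ 10848240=1.94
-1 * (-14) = 14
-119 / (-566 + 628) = -119 / 62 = -1.92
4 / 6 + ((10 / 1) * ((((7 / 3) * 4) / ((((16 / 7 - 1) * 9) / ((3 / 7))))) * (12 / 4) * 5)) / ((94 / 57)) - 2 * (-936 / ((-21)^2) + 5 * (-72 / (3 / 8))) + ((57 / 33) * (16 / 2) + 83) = 468117017 / 227997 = 2053.17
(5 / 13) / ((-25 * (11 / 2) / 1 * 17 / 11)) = -2 / 1105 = -0.00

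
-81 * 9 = -729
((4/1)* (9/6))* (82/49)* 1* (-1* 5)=-2460/49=-50.20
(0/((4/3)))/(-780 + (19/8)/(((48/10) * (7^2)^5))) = 0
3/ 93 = 1/ 31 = 0.03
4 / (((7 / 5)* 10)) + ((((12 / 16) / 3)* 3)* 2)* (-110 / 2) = -1151 / 14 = -82.21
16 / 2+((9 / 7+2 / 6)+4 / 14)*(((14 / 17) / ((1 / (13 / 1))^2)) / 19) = 21272 / 969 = 21.95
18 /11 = 1.64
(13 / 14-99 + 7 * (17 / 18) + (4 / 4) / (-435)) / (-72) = 835511 / 657720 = 1.27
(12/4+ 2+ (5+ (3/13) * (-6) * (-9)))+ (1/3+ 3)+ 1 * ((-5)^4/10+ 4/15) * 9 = 230371/390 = 590.69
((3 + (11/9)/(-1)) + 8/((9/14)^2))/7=1712/567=3.02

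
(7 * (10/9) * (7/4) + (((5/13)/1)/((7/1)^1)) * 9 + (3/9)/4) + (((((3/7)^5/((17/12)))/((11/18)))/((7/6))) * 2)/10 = 730606581539/51480849420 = 14.19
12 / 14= 6 / 7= 0.86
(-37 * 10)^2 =136900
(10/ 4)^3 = 125/ 8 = 15.62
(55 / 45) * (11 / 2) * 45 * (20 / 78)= 3025 / 39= 77.56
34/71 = 0.48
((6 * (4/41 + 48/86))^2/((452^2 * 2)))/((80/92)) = 0.00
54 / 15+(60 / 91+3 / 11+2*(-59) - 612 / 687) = -131071723 / 1146145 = -114.36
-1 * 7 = -7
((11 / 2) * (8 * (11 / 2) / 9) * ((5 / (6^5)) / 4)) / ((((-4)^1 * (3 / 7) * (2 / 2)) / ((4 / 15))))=-847 / 1259712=-0.00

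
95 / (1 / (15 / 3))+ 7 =482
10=10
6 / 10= 0.60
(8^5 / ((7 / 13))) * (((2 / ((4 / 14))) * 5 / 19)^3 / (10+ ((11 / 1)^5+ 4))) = 521830400 / 220948967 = 2.36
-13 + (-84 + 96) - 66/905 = -971/905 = -1.07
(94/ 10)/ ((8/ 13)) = 611/ 40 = 15.28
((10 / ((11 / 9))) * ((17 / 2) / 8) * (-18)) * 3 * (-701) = 14479155 / 44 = 329071.70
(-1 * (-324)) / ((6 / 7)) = 378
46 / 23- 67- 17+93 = 11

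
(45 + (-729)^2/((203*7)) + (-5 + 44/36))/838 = 2655080/5358591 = 0.50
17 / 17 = 1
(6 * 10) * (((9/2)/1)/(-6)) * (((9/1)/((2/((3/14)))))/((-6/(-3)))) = -1215/56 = -21.70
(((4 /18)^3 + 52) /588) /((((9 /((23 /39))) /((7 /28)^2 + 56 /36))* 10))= 50797961 /54164466720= 0.00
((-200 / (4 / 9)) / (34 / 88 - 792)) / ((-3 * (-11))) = 0.02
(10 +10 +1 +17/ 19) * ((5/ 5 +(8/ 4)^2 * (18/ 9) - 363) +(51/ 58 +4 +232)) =-1412944/ 551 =-2564.33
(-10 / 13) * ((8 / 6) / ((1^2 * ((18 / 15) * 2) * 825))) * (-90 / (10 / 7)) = 14 / 429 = 0.03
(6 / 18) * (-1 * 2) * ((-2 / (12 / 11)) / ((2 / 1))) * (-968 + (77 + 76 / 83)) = -812647 / 1494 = -543.94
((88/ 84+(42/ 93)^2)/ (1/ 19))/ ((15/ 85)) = 8158334/ 60543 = 134.75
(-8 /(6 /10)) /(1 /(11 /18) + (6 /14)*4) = -1540 /387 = -3.98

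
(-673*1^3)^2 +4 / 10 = 2264647 / 5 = 452929.40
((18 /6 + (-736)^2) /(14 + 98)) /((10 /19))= 10292281 /1120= 9189.54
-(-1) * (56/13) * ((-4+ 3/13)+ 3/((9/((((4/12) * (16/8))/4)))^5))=-16.24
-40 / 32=-5 / 4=-1.25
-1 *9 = -9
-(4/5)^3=-64/125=-0.51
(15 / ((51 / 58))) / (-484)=-145 / 4114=-0.04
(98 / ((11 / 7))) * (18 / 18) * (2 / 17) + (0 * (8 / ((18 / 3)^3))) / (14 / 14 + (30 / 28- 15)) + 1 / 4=5675 / 748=7.59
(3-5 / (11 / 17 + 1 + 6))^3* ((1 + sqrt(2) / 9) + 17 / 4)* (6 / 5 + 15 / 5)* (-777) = -77776628517 / 351520-411516553* sqrt(2) / 87880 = -227880.40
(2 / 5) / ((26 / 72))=72 / 65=1.11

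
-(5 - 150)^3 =3048625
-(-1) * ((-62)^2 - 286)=3558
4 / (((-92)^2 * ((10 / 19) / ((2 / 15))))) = 19 / 158700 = 0.00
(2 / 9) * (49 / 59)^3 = 235298 / 1848411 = 0.13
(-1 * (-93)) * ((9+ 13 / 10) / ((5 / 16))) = 76632 / 25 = 3065.28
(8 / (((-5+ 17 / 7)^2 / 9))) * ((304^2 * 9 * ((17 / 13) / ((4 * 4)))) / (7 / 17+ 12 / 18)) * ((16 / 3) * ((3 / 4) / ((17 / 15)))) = 346421376 / 143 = 2422527.10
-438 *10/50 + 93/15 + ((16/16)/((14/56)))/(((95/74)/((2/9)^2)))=-625189/7695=-81.25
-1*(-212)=212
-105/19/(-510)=7/646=0.01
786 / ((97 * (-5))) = -786 / 485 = -1.62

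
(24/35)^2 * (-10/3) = -384/245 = -1.57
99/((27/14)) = 51.33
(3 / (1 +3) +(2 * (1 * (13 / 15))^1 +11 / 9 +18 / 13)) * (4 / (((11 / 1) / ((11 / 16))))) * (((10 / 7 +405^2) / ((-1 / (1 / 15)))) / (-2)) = 2735206307 / 393120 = 6957.69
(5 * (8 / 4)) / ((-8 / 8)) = -10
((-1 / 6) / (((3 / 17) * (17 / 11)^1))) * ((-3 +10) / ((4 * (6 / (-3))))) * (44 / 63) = 121 / 324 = 0.37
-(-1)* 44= 44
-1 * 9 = -9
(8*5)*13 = 520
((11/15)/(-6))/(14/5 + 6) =-1/72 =-0.01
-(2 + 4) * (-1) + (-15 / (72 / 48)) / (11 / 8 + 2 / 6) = 6 / 41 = 0.15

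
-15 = -15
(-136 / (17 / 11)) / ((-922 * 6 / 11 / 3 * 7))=242 / 3227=0.07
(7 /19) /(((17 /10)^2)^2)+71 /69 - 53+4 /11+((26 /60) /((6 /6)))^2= -18563860108457 /361336902300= -51.38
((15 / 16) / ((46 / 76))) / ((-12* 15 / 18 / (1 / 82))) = -57 / 30176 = -0.00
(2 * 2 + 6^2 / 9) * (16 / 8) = 16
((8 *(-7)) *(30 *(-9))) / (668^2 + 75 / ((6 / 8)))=3780 / 111581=0.03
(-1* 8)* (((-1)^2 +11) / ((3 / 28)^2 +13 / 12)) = -225792 / 2575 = -87.69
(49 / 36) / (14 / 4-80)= -0.02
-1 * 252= -252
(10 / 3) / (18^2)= 5 / 486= 0.01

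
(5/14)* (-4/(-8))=5/28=0.18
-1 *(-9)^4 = -6561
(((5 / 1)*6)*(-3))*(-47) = 4230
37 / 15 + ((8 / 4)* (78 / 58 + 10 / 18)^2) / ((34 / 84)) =39203141 / 1930095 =20.31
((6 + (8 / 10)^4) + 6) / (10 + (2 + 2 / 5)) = 3878 / 3875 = 1.00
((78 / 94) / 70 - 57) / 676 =-187491 / 2224040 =-0.08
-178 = -178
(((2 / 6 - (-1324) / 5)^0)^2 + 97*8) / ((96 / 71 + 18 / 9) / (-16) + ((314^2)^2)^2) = 11928 / 1450720660879107291797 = 0.00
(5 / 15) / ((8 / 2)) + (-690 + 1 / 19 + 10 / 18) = -471487 / 684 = -689.31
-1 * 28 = -28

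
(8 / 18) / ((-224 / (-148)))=37 / 126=0.29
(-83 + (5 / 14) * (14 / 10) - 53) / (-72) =271 / 144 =1.88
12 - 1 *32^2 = -1012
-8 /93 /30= -4 /1395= -0.00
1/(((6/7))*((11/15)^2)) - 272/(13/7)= -453943/3146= -144.29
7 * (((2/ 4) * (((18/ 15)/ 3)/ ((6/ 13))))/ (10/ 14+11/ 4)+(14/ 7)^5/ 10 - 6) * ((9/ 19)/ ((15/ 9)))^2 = -6620292/ 4377125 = -1.51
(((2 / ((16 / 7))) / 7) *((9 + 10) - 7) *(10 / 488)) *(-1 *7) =-105 / 488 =-0.22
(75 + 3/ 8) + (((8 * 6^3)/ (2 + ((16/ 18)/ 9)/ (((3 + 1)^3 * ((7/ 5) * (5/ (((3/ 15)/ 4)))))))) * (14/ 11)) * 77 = 123012510363/ 1451528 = 84746.91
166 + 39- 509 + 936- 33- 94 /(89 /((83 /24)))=635831 /1068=595.35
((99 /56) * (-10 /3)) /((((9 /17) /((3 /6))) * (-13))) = 935 /2184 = 0.43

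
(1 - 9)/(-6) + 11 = 37/3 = 12.33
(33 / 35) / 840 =11 / 9800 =0.00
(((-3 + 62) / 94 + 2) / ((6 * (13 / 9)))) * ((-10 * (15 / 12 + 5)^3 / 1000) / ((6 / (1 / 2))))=-11875 / 192512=-0.06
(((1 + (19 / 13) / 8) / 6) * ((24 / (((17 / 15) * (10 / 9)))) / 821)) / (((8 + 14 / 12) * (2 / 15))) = 29889 / 7983404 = 0.00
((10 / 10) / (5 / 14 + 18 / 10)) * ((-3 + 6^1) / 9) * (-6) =-140 / 151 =-0.93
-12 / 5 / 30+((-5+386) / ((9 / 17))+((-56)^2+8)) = 289769 / 75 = 3863.59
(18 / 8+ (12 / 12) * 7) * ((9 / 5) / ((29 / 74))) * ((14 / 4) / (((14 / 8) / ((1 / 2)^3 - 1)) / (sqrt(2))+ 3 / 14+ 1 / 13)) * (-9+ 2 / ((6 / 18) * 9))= 693282135 / 3679462+ 1190352345 * sqrt(2) / 1839731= 1103.45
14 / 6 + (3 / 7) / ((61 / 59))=3520 / 1281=2.75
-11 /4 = -2.75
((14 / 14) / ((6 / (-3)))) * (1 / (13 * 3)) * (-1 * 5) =5 / 78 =0.06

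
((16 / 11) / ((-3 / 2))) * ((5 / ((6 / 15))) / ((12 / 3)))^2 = -625 / 66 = -9.47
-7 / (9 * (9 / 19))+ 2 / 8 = -451 / 324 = -1.39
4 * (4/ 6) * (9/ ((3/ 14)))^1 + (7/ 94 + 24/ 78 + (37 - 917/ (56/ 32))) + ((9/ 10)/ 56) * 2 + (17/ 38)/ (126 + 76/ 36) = -1403877751127/ 3747849560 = -374.58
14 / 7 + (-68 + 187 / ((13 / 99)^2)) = 1821633 / 169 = 10778.89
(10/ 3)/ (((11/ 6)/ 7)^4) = 708.44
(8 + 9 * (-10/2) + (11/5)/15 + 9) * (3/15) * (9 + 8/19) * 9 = -1121793/2375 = -472.33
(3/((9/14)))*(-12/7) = -8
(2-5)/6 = -1/2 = -0.50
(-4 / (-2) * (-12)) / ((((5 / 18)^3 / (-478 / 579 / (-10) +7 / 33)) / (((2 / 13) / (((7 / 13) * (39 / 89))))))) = -25977314304 / 120745625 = -215.14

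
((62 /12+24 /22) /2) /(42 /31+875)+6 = 3075581 /512292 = 6.00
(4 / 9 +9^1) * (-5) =-425 / 9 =-47.22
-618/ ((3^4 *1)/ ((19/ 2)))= -72.48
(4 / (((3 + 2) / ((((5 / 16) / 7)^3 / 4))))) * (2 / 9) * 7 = 25 / 903168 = 0.00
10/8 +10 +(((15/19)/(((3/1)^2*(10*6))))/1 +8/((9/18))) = 27.25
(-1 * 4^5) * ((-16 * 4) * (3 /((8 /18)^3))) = 2239488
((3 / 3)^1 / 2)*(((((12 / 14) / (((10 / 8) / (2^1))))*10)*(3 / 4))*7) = 36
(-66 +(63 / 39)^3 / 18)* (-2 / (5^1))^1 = 57795 / 2197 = 26.31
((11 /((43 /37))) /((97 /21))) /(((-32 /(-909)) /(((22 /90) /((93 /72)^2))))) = 170922906 /20041655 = 8.53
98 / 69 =1.42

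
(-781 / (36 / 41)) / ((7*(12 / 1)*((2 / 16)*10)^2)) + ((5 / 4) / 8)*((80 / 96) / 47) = -96279793 / 14212800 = -6.77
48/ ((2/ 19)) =456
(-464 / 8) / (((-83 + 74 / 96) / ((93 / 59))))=1.11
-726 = -726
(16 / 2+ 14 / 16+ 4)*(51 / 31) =5253 / 248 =21.18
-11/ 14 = -0.79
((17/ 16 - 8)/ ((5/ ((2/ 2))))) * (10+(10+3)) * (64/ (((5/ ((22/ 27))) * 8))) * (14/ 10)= -65527/ 1125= -58.25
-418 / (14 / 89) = -18601 / 7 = -2657.29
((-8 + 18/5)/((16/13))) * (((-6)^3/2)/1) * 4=7722/5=1544.40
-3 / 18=-1 / 6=-0.17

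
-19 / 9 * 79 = -1501 / 9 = -166.78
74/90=37/45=0.82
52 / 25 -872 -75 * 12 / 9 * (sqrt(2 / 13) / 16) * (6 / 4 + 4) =-21748 / 25 -275 * sqrt(26) / 104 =-883.40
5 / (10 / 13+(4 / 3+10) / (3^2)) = 1755 / 712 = 2.46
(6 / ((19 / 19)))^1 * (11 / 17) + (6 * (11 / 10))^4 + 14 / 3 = 60754471 / 31875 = 1906.02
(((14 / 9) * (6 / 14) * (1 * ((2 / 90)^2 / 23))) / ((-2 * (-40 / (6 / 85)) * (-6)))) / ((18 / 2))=-1 / 4275585000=-0.00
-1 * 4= -4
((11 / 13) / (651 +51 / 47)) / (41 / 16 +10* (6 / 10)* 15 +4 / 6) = 0.00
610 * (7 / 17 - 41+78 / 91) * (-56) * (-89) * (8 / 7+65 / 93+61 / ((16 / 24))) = -41593275008960 / 3689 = -11274945787.19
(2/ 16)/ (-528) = -1/ 4224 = -0.00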